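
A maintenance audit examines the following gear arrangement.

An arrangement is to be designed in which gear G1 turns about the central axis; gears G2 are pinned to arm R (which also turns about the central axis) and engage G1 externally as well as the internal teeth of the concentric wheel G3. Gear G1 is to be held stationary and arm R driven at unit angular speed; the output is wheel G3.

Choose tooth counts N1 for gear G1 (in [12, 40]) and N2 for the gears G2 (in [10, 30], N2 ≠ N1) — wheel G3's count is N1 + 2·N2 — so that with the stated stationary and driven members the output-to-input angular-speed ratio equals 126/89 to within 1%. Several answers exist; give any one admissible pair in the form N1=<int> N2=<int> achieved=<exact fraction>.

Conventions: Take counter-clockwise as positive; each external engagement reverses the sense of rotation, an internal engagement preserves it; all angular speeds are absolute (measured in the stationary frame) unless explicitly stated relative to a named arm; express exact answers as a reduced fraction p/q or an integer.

N1=37 N2=26 achieved=126/89

planetary set to be sized for 126/89 (Willis relation)
Willis with ω_sun = 0: ω_ring/ω_arm = (N1+N3)/N3; set equal to 126/89  ⇒  N3/N1 = 1/(126/89 − 1) = 89/37
N3 = N1 + 2·N2  ⇒  N2/N1 = (N3/N1 − 1)/2 = (89/37 − 1)/2 = 26/37
smallest multiple with N1 ≥ 12 and N2 ≥ 10: k = 1  ⇒  N1 = 1·37 = 37, N2 = 1·26 = 26 (N1 ≤ 40, N2 ≤ 30, N2 ≠ N1 ✓), N3 = 37 + 2·26 = 89
check: (N1+N3)/N3 with N1 = 37, N3 = 89 gives 126/89; |achieved − target| = 0 ≤ 63/4450 ✓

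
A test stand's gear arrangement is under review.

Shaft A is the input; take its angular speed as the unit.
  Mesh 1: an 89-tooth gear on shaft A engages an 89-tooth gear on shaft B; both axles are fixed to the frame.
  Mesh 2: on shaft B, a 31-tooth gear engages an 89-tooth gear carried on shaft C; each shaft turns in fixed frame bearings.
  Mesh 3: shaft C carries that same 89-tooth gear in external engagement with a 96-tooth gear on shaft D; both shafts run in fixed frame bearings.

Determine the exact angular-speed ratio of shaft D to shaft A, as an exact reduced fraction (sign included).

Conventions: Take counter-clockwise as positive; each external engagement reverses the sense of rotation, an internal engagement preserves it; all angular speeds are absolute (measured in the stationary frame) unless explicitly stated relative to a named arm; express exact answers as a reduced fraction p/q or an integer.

-31/96

class = fixed-axis compound train [3 meshes; 3 ratios multiply, 3 sense flips]
mesh 1 [89T→89T]: running ratio 1, sense −
mesh 2 [31T→89T]: running ratio 31/89, sense +
mesh 3 [89T→96T]: running ratio 31/96, sense −
ω_out/ω_in = -31/96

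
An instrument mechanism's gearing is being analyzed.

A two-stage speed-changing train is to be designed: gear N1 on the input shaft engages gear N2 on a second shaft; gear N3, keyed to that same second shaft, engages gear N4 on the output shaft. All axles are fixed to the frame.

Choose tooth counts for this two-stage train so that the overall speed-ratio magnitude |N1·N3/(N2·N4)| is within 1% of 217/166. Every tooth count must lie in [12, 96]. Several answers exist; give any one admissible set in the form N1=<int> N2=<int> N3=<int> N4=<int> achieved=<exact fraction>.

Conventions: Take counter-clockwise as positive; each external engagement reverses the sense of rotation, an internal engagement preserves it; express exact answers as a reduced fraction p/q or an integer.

class = fixed-axis compound train [2-stage, 217/166 wanted]
target = 217/166 in lowest terms: an exact hit needs N1·N3 = k·217 and N2·N4 = k·166 for one integer k, every count in [12, 96]; additionally prefer no 1:1 stage (N1 ≠ N2, N3 ≠ N4)
k = 1…5: no 1:1-free in-range split of k·217 and k·166 into factor pairs; take k = 6
k = 6: N1·N3 = 1302 = 14·93, N2·N4 = 996 = 12·83
achieved = 14·93/(12·83) = 217/166; |achieved − target| = 0 ≤ 217/16600 ✓

N1=14 N2=12 N3=93 N4=83 achieved=217/166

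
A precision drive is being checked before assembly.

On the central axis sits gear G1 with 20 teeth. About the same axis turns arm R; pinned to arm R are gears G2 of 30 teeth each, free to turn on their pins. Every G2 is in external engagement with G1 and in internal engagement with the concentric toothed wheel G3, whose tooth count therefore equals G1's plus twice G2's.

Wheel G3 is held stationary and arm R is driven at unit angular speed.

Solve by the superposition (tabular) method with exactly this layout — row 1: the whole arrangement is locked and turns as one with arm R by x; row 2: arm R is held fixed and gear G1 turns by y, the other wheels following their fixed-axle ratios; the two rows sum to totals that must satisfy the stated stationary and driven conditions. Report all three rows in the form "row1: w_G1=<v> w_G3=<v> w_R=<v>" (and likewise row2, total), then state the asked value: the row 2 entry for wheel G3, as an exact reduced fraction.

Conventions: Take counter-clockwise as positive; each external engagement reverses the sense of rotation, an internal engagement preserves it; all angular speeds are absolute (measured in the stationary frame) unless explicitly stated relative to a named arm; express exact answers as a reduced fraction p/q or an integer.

class = planetary set [G3 = 20+2·30 = 80; Willis about the carrier]
row 1 — lock + rotate with arm: ω_sun = ω_ring = ω_arm = x
row 2 — arm fixed, fixed-axis ratios: sun y, ring −(20/80)·y, arm 0
boundary: total ω_ring = x − (20/80)·y = 0 and total ω_arm = x = 1  ⇒  y = 4, x = 1
row 2 ring = −(20/80)·4 = -1
totals (row 1 + row 2): sun 1 + 4 = 5, ring 1 + (-1) = 0, arm 1 + 0 = 1
asked cell (row2, ring) = -1

row1: w_G1=1 w_G3=1 w_R=1
row2: w_G1=4 w_G3=-1 w_R=0
total: w_G1=5 w_G3=0 w_R=1
asked value: -1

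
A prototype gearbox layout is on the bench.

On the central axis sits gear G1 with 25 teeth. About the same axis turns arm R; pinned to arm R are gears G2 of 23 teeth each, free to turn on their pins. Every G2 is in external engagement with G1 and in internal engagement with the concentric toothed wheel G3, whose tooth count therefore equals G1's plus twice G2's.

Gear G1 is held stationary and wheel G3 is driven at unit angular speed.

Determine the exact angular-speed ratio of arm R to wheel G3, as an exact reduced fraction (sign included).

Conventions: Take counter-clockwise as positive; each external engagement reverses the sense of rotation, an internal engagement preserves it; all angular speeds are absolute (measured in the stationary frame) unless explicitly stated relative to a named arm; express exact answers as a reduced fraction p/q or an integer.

71/96

recognized (axles ride arm R): planetary set, 25/23/71 teeth
ring teeth: 25 + 2·23 = 71
25(ω_sun−ω_arm) = −71(ω_ring−ω_arm),  ω_sun = 0, ω_ring = 1
25(0−ω_arm) = −71(1−ω_arm)  ⇒  96·ω_arm = 71  ⇒  ω_arm = 71/96
ω_out/ω_in = 71/96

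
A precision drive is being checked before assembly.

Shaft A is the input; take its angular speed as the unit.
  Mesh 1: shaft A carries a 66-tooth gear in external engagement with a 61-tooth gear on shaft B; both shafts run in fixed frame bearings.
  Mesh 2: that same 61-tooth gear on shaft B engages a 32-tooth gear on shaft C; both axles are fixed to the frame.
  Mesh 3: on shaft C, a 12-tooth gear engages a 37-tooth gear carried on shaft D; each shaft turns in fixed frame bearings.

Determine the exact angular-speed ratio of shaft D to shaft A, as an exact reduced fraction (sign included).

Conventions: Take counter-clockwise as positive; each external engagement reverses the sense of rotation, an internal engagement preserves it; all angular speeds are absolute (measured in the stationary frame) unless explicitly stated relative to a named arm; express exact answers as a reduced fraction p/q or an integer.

class = fixed-axis compound train [3 meshes; 3 ratios multiply, 3 sense flips]
mesh 1 [66T→61T]: running ratio 66/61, sense −
mesh 2 [61T→32T]: running ratio 33/16, sense +
mesh 3 [12T→37T]: running ratio 99/148, sense −
ω_out/ω_in = -99/148

-99/148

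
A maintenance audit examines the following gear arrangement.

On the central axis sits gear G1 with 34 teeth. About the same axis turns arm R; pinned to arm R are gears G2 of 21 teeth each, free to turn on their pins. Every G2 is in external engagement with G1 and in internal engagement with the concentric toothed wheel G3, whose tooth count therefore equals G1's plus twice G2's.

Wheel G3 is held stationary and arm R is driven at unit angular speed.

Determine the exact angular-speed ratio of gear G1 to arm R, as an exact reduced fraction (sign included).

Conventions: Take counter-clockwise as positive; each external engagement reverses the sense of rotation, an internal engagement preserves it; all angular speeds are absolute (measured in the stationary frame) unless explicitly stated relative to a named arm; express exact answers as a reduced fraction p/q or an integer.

class = planetary set [G3 = 34+2·21 = 76; Willis about the carrier]
ring teeth: 34 + 2·21 = 76
34(ω_sun−ω_arm) = −76(ω_ring−ω_arm),  ω_ring = 0, ω_arm = 1
ω_sun = 1 − (76/34)(0−1) = 55/17
ω_out/ω_in = 55/17

55/17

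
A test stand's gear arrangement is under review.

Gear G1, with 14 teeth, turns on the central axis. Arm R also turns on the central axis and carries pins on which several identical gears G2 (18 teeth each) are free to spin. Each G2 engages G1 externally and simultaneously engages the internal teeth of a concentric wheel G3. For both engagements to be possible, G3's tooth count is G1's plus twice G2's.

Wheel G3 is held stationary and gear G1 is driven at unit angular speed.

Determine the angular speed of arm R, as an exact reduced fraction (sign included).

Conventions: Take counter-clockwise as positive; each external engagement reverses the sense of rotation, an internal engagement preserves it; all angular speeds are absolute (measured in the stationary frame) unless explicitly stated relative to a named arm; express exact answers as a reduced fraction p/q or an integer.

class = planetary set [G3 = 14+2·18 = 50; Willis about the carrier]
ring teeth: 14 + 2·18 = 50
14(ω_sun−ω_arm) = −50(ω_ring−ω_arm),  ω_ring = 0, ω_sun = 1
14(1−ω_arm) = −50(0−ω_arm)  ⇒  64·ω_arm = 14  ⇒  ω_arm = 7/32
exact speed ratio = 7/32

7/32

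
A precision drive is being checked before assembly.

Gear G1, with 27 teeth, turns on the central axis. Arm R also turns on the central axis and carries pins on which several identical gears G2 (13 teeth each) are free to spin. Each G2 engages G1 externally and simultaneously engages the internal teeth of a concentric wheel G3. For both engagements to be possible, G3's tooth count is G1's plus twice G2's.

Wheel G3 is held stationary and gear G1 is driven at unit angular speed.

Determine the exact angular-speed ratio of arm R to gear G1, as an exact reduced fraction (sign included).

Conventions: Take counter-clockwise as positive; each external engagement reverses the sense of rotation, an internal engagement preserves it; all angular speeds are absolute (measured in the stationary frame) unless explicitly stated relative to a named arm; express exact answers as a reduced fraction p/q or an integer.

27/80

planetary set (27T centre, 13T on arm, 53T internal) — Willis relation
ring teeth: 27 + 2·13 = 53
27(ω_sun−ω_arm) = −53(ω_ring−ω_arm),  ω_ring = 0, ω_sun = 1
27(1−ω_arm) = −53(0−ω_arm)  ⇒  80·ω_arm = 27  ⇒  ω_arm = 27/80
ω_out/ω_in = 27/80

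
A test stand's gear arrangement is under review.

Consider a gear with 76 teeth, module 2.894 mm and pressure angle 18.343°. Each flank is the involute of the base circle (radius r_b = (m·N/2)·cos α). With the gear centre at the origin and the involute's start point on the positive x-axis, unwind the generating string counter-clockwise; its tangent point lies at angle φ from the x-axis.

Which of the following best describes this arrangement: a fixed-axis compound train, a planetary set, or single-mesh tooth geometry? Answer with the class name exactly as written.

single-mesh tooth geometry

single-mesh involute tooth geometry (76T wheel at module 2.894)
classification: single-mesh tooth geometry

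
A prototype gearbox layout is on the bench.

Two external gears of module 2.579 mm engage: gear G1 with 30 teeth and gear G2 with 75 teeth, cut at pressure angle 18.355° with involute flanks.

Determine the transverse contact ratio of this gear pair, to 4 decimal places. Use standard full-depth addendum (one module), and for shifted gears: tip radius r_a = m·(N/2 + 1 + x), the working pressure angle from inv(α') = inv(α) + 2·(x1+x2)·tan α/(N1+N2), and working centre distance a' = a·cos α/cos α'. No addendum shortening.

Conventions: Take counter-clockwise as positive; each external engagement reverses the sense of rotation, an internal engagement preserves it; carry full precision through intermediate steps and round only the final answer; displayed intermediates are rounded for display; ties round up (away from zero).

recognized (one external pair, fixed centres): single-mesh tooth geometry, m = 2.579, N1 = 30, N2 = 75
base radii: r_b1 = 36.716848, r_b2 = 91.792119
tip radii: r_a1 = 41.264000, r_a2 = 99.291500
no profile shift: α' = α, a' = a
action lengths: √(r_a1²−r_b1²) = 18.830581, √(r_a2²−r_b2²) = 37.855104
base pitch p_b = π·m·cos α = 7.689959
CR = (18.830581 + 37.855104 − 135.397500·sin 18.35500°)/7.689959 = 1.826864
contact ratio ≈ 1.8269

1.8269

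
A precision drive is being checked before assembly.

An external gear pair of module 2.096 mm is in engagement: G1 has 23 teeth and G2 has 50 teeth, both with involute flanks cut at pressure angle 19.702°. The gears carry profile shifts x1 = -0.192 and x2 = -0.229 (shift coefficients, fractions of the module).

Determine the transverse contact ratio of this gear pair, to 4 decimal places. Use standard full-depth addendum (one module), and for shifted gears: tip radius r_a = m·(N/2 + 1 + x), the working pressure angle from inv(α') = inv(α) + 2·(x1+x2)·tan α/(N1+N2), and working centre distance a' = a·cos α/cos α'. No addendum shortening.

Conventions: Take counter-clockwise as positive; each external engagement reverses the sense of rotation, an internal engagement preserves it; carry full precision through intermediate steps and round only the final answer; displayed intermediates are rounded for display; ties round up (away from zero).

1.8356

class = single-mesh tooth geometry [involute pair 23T × 50T, m = 2.096]
base radii: r_b1 = 22.692922, r_b2 = 49.332440
tip radii: r_a1 = 25.797568, r_a2 = 54.016016
inv(α') = inv(19.702°) + 2·(-0.192-0.229)·tan α/(23+50) = 0.01009614  ⇒  α' = 17.63148°
a' = a·cos α / cos α' = 76.5040·cos 19.702°/cos 17.63148° = 75.575572
action lengths: √(r_a1²−r_b1²) = 12.269710, √(r_a2²−r_b2²) = 22.000917
base pitch p_b = π·m·cos α = 6.199297
CR = (12.269710 + 22.000917 − 75.575572·sin 17.63148°)/6.199297 = 1.835574
contact ratio ≈ 1.8356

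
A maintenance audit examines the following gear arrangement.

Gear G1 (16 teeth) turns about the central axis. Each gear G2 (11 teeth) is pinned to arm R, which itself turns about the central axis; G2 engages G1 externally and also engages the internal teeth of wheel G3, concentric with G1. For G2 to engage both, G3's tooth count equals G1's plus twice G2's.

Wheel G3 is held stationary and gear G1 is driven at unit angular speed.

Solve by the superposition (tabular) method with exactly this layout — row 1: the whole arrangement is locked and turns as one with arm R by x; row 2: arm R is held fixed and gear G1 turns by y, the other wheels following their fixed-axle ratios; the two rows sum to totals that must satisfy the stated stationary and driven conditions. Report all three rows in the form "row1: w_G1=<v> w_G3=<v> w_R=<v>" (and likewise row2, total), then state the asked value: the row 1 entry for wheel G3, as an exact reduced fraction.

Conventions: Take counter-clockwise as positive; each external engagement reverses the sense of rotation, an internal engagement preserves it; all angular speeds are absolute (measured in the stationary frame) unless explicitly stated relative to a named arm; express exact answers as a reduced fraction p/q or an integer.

row1: w_G1=8/27 w_G3=8/27 w_R=8/27
row2: w_G1=19/27 w_G3=-8/27 w_R=0
total: w_G1=1 w_G3=0 w_R=8/27
asked value: 8/27

recognized (axles ride arm R): planetary set, 16/11/38 teeth
row 1 — lock + rotate with arm: ω_sun = ω_ring = ω_arm = x
superposition row 2 [arm held]: sun y, ring −(16/38)·y, arm 0
boundary: total ω_ring = x − (16/38)·y = 0 and total ω_sun = x + y = 1  ⇒  y = 19/27, x = 8/27
row 2 ring = −(16/38)·19/27 = -8/27
totals (row 1 + row 2): sun 8/27 + 19/27 = 1, ring 8/27 + (-8/27) = 0, arm 8/27 + 0 = 8/27
asked cell (row1, ring) = 8/27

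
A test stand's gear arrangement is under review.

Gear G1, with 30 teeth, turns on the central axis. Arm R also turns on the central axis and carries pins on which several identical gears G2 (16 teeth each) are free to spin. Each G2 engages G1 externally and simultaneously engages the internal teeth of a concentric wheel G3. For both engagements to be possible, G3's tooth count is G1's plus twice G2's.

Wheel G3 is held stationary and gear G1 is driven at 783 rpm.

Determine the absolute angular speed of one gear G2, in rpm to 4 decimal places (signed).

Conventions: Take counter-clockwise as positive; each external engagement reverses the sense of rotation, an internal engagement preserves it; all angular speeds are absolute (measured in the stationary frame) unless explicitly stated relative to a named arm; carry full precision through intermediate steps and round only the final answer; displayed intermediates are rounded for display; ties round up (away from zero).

-734.0625 rpm

class = planetary set [G3 = 30+2·16 = 62; Willis about the carrier]
normalise by the input: solve with ω_sun = 1, then scale by 783 rpm
ring teeth: 30 + 2·16 = 62
30(ω_sun−ω_arm) = −62(ω_ring−ω_arm),  ω_ring = 0, ω_sun = 1
30(1−ω_arm) = −62(0−ω_arm)  ⇒  92·ω_arm = 30  ⇒  ω_arm = 15/46
sun–planet mesh: 30·(1−15/46) = −16·(ω_p−ω_arm)  ⇒  ω_p−ω_arm = -465/368
ω_p = 15/46 − 465/368 = -15/16
scale: ω_p = -15/16 × 783 rpm = -734.0625 rpm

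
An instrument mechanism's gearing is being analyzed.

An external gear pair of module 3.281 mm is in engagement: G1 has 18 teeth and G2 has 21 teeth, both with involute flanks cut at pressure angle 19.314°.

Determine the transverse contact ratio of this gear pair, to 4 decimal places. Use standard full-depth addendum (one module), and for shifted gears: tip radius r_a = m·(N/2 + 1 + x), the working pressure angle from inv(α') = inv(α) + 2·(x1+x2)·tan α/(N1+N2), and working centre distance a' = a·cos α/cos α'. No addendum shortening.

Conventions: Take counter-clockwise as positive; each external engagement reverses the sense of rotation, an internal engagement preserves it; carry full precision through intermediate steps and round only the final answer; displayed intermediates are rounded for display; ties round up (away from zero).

recognized (one external pair, fixed centres): single-mesh tooth geometry, m = 3.281, N1 = 18, N2 = 21
base radii: r_b1 = 27.867113, r_b2 = 32.511631
tip radii: r_a1 = 32.810000, r_a2 = 37.731500
no profile shift: α' = α, a' = a
action lengths: √(r_a1²−r_b1²) = 17.318202, √(r_a2²−r_b2²) = 19.148366
base pitch p_b = π·m·cos α = 9.727457
CR = (17.318202 + 19.148366 − 63.979500·sin 19.31400°)/9.727457 = 1.573450
contact ratio ≈ 1.5735

1.5735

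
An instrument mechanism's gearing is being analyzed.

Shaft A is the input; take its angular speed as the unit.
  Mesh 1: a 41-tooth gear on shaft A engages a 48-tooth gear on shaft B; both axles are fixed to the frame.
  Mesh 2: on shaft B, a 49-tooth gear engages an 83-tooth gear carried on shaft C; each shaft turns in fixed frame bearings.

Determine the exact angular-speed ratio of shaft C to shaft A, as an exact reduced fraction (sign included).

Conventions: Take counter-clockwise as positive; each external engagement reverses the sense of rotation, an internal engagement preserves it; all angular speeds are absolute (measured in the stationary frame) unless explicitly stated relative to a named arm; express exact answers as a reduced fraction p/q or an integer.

class = fixed-axis compound train [2 meshes; 2 ratios multiply, 2 sense flips]
mesh 1 [41T→48T]: running ratio 41/48, sense −
mesh 2 [49T→83T]: running ratio 2009/3984, sense +
ω_out/ω_in = 2009/3984

2009/3984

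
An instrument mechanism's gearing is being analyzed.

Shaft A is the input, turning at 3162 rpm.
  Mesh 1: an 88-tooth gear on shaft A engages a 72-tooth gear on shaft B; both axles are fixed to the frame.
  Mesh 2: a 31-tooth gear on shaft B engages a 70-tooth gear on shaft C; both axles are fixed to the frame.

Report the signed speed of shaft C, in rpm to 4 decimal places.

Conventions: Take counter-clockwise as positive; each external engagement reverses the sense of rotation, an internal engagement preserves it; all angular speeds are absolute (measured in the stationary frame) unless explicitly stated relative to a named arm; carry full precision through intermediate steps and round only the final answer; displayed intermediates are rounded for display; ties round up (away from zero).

+1711.4952 rpm

recognized (3 fixed axles, 2 meshes): fixed-axis compound train
mesh 1 [88T→72T]: ω = 3162.0000×88/72 = 3864.6667 rpm, sense flips to −
mesh 2 [31T→70T]: ω = 3864.6667×31/70 = 1711.4952 rpm, sense flips to +
signed output speed = +1711.4952 rpm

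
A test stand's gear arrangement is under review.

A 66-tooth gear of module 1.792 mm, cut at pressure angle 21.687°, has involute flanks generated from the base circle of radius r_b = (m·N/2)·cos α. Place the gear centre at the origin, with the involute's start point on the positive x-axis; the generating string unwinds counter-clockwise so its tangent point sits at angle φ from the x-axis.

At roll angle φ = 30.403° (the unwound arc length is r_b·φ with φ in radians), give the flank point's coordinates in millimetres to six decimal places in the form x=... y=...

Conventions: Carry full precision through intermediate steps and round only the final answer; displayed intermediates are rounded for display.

x=62.150210 y=2.660424

class = single-mesh tooth geometry [base-circle involute, m = 1.792, 66T]
pitch radius r_p = m·N/2 = 1.792·66/2 = 59.136000
base radius r_b = r_p·cos α = 59.136000·cos 21.687° = 54.950143
roll angle φ = 30.403° = 0.53063245 rad
x = r_b·(cos φ + φ·sin φ) = 62.150210
y = r_b·(sin φ − φ·cos φ) = 2.660424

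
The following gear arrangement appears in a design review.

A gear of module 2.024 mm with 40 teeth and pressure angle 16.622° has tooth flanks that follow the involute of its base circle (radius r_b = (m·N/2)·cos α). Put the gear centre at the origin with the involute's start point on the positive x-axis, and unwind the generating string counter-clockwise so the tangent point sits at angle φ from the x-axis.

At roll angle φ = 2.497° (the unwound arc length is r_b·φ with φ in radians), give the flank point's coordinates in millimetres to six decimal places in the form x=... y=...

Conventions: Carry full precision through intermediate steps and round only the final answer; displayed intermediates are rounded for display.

x=38.825272 y=0.001070

topology: single-mesh involute geometry — m = 2.024, N = 40
pitch radius r_p = m·N/2 = 2.024·40/2 = 40.480000
base radius r_b = r_p·cos α = 40.480000·cos 16.622° = 38.788454
roll angle φ = 2.497° = 0.04358087 rad
x = r_b·(cos φ + φ·sin φ) = 38.825272
y = r_b·(sin φ − φ·cos φ) = 0.001070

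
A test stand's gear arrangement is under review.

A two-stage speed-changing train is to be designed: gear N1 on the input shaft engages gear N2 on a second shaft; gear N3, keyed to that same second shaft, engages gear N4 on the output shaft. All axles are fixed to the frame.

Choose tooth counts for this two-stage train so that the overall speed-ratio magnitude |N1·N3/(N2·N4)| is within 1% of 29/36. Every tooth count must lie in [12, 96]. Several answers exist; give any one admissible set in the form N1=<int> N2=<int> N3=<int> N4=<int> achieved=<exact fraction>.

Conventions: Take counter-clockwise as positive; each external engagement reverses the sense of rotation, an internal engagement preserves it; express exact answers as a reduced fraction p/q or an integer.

N1=12 N2=36 N3=29 N4=12 achieved=29/36

class = fixed-axis compound train [2-stage, 29/36 wanted]
target = 29/36 in lowest terms: an exact hit needs N1·N3 = k·29 and N2·N4 = k·36 for one integer k, every count in [12, 96]; additionally prefer no 1:1 stage (N1 ≠ N2, N3 ≠ N4)
k = 1…11: no 1:1-free in-range split of k·29 and k·36 into factor pairs; take k = 12
k = 12: N1·N3 = 348 = 12·29, N2·N4 = 432 = 36·12
achieved = 12·29/(36·12) = 29/36; |achieved − target| = 0 ≤ 29/3600 ✓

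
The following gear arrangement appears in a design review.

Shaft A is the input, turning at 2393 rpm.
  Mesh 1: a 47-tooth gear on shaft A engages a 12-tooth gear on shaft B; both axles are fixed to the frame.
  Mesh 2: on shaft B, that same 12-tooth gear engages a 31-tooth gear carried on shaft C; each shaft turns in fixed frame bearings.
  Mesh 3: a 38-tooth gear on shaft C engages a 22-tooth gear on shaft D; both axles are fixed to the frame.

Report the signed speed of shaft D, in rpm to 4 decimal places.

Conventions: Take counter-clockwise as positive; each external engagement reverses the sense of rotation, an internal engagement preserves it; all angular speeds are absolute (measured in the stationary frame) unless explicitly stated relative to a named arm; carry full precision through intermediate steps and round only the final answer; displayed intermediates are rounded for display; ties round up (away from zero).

-6266.7126 rpm

recognized (4 fixed axles, 3 meshes): fixed-axis compound train
mesh 1 [47T→12T]: ω = 2393.0000×47/12 = 9372.5833 rpm, sense flips to −
mesh 2 [12T→31T]: ω = 9372.5833×12/31 = 3628.0968 rpm, sense flips to +
mesh 3 [38T→22T]: ω = 3628.0968×38/22 = 6266.7126 rpm, sense flips to −
signed output speed = -6266.7126 rpm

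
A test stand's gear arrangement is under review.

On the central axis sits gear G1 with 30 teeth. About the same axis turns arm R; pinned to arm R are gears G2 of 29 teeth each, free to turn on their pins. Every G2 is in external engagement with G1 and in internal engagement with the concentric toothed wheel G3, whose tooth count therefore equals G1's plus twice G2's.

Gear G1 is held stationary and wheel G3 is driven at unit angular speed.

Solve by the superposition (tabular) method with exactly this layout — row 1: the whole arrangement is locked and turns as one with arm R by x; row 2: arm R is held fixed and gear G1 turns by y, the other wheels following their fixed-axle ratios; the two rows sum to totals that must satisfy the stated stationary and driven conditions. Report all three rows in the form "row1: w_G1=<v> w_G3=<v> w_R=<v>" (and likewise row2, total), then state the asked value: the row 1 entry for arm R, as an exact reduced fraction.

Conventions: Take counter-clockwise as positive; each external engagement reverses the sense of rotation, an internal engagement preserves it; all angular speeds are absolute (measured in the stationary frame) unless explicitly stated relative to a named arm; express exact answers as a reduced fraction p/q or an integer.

row1: w_G1=44/59 w_G3=44/59 w_R=44/59
row2: w_G1=-44/59 w_G3=15/59 w_R=0
total: w_G1=0 w_G3=1 w_R=44/59
asked value: 44/59

recognized (axles ride arm R): planetary set, 30/29/88 teeth
row 1 (train locked, turned with arm): all members turn x
row 2 (arm held, sun turns y): ω_ring = −(30/88)·y, ω_arm = 0
boundary: total ω_sun = x + y = 0 and total ω_ring = x − (30/88)·y = 1  ⇒  y = -44/59, x = 44/59
row 2 ring = −(30/88)·(-44/59) = 15/59
totals (row 1 + row 2): sun 44/59 + (-44/59) = 0, ring 44/59 + 15/59 = 1, arm 44/59 + 0 = 44/59
asked cell (row1, arm) = 44/59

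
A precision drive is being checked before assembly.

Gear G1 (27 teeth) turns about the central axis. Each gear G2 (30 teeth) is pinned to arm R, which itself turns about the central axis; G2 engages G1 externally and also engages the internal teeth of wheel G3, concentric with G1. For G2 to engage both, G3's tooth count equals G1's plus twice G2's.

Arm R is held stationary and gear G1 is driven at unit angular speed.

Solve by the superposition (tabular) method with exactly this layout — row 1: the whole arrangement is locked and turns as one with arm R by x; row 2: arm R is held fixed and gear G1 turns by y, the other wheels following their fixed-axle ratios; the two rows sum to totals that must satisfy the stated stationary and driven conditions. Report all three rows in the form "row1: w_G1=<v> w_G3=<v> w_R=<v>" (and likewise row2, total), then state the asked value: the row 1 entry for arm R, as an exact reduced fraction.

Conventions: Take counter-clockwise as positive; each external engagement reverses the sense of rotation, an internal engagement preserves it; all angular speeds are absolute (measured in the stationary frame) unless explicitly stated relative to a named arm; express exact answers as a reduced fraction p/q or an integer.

row1: w_G1=0 w_G3=0 w_R=0
row2: w_G1=1 w_G3=-9/29 w_R=0
total: w_G1=1 w_G3=-9/29 w_R=0
asked value: 0

class = planetary set [G3 = 27+2·30 = 87; Willis about the carrier]
row 1 — lock + rotate with arm: ω_sun = ω_ring = ω_arm = x
row 2 — arm fixed, fixed-axis ratios: sun y, ring −(27/87)·y, arm 0
boundary: total ω_arm = x = 0 and total ω_sun = x + y = 1  ⇒  y = 1, x = 0
row 2 ring = −(27/87)·1 = -9/29
totals (row 1 + row 2): sun 0 + 1 = 1, ring 0 + (-9/29) = -9/29, arm 0 + 0 = 0
asked cell (row1, arm) = 0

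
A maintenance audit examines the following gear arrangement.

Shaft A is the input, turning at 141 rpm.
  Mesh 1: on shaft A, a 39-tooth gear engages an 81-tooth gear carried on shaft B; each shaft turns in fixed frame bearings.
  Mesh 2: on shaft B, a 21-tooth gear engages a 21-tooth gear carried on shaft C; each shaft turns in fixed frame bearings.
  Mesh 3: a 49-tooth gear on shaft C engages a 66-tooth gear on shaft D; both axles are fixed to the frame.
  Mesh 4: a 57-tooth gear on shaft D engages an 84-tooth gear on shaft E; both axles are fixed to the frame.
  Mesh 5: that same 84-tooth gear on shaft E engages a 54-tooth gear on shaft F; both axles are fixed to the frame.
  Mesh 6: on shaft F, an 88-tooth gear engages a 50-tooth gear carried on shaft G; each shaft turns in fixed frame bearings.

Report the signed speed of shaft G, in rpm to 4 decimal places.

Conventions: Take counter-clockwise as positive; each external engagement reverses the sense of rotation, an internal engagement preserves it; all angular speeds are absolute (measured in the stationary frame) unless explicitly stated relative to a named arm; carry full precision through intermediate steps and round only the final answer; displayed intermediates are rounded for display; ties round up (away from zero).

+93.6364 rpm

topology: fixed-axis compound train — 6 meshes, A→G
mesh 1 [39T→81T]: ω = 141.0000×39/81 = 67.8889 rpm, sense flips to −
mesh 2 [21T→21T]: ω = 67.8889×21/21 = 67.8889 rpm, sense flips to +
mesh 3 [49T→66T]: ω = 67.8889×49/66 = 50.4024 rpm, sense flips to −
mesh 4 [57T→84T]: ω = 50.4024×57/84 = 34.2016 rpm, sense flips to +
mesh 5 [84T→54T]: ω = 34.2016×84/54 = 53.2025 rpm, sense flips to −
mesh 6 [88T→50T]: ω = 53.2025×88/50 = 93.6364 rpm, sense flips to +
signed output speed = +93.6364 rpm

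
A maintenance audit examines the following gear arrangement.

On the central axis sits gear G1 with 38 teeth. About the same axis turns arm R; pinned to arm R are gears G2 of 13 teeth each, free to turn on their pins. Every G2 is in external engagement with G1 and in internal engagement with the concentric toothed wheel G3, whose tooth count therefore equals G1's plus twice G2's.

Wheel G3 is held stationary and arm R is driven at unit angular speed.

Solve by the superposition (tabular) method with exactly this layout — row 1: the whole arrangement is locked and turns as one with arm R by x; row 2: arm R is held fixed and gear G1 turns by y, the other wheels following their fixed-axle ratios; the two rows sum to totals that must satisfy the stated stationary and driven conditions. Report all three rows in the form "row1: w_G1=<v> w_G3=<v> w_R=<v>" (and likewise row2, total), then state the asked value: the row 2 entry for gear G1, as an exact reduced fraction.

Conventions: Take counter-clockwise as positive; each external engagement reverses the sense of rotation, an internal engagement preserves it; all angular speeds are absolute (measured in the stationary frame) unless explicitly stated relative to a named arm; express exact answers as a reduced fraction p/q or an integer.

topology: planetary set — G1 38T / G2 13T / G3 64T, arm = carrier (Willis)
row 1 (train locked, turned with arm): all members turn x
row 2: sun turns y, ring = −(38/64)·y, arm 0
boundary: total ω_ring = x − (38/64)·y = 0 and total ω_arm = x = 1  ⇒  y = 32/19, x = 1
row 2 ring = −(38/64)·32/19 = -1
totals (row 1 + row 2): sun 1 + 32/19 = 51/19, ring 1 + (-1) = 0, arm 1 + 0 = 1
asked cell (row2, sun) = 32/19

row1: w_G1=1 w_G3=1 w_R=1
row2: w_G1=32/19 w_G3=-1 w_R=0
total: w_G1=51/19 w_G3=0 w_R=1
asked value: 32/19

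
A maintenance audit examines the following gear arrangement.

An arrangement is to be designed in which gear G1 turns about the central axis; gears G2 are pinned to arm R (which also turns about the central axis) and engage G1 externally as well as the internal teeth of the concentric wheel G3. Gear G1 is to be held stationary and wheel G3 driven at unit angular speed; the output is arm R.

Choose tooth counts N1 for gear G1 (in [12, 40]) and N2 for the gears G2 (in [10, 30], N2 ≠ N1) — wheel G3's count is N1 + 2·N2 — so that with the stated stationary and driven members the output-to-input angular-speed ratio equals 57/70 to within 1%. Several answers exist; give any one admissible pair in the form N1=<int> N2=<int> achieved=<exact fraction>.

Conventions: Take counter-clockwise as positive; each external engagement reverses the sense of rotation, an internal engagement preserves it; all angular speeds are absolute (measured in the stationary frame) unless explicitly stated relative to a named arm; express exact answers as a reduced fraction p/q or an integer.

N1=13 N2=22 achieved=57/70

planetary set to be sized for 57/70 (Willis relation)
Willis with ω_sun = 0: ω_arm/ω_ring = N3/(N1+N3); set equal to 57/70  ⇒  N3/N1 = (57/70)/(1 − 57/70) = 57/13
N3 = N1 + 2·N2  ⇒  N2/N1 = (N3/N1 − 1)/2 = (57/13 − 1)/2 = 22/13
smallest multiple with N1 ≥ 12 and N2 ≥ 10: k = 1  ⇒  N1 = 1·13 = 13, N2 = 1·22 = 22 (N1 ≤ 40, N2 ≤ 30, N2 ≠ N1 ✓), N3 = 13 + 2·22 = 57
check: N3/(N1+N3) with N1 = 13, N3 = 57 gives 57/70; |achieved − target| = 0 ≤ 57/7000 ✓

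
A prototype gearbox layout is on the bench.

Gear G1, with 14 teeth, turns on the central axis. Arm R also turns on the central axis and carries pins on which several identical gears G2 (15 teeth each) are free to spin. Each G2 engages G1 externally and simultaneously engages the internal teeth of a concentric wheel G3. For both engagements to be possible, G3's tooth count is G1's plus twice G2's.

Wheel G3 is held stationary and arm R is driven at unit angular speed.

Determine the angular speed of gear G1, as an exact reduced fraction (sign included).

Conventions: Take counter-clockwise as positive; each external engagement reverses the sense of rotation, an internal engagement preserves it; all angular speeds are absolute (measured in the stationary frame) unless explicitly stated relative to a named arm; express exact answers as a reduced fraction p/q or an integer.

class = planetary set [G3 = 14+2·15 = 44; Willis about the carrier]
ring teeth: 14 + 2·15 = 44
14(ω_sun−ω_arm) = −44(ω_ring−ω_arm),  ω_ring = 0, ω_arm = 1
ω_sun = 1 − (44/14)(0−1) = 29/7
exact speed ratio = 29/7

29/7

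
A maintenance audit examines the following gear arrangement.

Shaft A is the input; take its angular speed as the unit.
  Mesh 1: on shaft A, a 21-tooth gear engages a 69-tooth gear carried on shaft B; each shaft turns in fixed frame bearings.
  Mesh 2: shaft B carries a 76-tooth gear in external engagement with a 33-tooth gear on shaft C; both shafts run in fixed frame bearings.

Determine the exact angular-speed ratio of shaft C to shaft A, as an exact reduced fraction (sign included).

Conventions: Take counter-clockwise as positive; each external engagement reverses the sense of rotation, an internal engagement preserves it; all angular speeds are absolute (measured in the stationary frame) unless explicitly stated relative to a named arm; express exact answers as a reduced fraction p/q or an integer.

class = fixed-axis compound train [2 meshes; 2 ratios multiply, 2 sense flips]
mesh 1 [21T→69T]: running ratio 7/23, sense −
mesh 2 [76T→33T]: running ratio 532/759, sense +
ω_out/ω_in = 532/759

532/759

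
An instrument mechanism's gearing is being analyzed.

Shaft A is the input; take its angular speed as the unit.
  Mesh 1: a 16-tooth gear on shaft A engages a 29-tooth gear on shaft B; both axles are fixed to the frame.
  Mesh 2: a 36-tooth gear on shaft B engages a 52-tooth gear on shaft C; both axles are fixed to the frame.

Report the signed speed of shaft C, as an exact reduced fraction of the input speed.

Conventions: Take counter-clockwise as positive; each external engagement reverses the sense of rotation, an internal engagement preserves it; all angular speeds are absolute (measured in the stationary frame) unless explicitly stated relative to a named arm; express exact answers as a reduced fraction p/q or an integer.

144/377

2-mesh fixed-axis compound train (all bearings frame-fixed)
mesh 1 [16T→29T]: |ω|/ω_in = 1×16/29 = 16/29, sense flips to −
mesh 2 [36T→52T]: |ω|/ω_in = (16/29)×36/52 = 144/377, sense flips to +
signed output speed (× input speed) = 144/377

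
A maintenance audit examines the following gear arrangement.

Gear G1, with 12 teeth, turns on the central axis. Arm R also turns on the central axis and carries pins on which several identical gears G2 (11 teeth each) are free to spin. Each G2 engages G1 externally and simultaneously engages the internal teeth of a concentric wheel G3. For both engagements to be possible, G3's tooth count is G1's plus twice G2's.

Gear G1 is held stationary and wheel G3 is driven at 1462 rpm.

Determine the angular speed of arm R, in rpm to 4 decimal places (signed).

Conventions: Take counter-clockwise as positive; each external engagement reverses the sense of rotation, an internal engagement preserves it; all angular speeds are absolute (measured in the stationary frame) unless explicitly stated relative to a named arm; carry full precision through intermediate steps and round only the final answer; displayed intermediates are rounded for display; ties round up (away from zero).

+1080.6087 rpm

topology: planetary set — G1 12T / G2 11T / G3 34T, arm = carrier (Willis)
normalise by the input: solve with ω_ring = 1, then scale by 1462 rpm
ring teeth: 12 + 2·11 = 34
12(ω_sun−ω_arm) = −34(ω_ring−ω_arm),  ω_sun = 0, ω_ring = 1
12(0−ω_arm) = −34(1−ω_arm)  ⇒  46·ω_arm = 34  ⇒  ω_arm = 17/23
scale: ω_arm = 17/23 × 1462 rpm = +1080.6087 rpm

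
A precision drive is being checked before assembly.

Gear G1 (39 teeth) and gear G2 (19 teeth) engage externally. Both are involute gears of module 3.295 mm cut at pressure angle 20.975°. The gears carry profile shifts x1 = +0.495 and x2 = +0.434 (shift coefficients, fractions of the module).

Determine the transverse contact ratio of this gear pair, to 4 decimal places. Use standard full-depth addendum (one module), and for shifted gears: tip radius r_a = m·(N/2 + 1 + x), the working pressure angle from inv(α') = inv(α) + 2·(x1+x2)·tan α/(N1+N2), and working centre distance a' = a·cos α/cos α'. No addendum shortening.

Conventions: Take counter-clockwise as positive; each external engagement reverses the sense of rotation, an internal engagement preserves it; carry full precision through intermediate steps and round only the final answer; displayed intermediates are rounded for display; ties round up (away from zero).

class = single-mesh tooth geometry [involute pair 39T × 19T, m = 3.295]
base radii: r_b1 = 59.994918, r_b2 = 29.228293
tip radii: r_a1 = 69.178525, r_a2 = 36.027530
inv(α') = inv(20.975°) + 2·(+0.495+0.434)·tan α/(39+19) = 0.02956153  ⇒  α' = 24.89042°
a' = a·cos α / cos α' = 95.5550·cos 20.975°/cos 24.89042° = 98.359377
action lengths: √(r_a1²−r_b1²) = 34.442389, √(r_a2²−r_b2²) = 21.063945
base pitch p_b = π·m·cos α = 9.665620
CR = (34.442389 + 21.063945 − 98.359377·sin 24.89042°)/9.665620 = 1.459652
contact ratio ≈ 1.4597

1.4597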